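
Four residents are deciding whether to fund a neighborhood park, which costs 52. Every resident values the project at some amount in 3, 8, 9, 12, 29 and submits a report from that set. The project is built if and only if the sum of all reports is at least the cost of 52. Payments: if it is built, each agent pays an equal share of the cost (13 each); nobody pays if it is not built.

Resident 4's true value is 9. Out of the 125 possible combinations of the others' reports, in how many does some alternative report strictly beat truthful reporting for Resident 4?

18

Others report (3, 12, 29): truth gives -4; report 3 gives 0 > -4. Violating.
Others report (3, 29, 12): truth gives -4; report 3 gives 0 > -4. Violating.
Others report (8, 8, 29): truth gives -4; report 3 gives 0 > -4. Violating.
Others report (8, 9, 29): truth gives -4; report 3 gives 0 > -4. Violating.
Others report (3, 3, 3): truth gives 0; no alternative beats it.
Others report (3, 3, 8): truth gives 0; no alternative beats it.
(Checking all 125 profiles: 18 have a profitable deviation, 107 do not.)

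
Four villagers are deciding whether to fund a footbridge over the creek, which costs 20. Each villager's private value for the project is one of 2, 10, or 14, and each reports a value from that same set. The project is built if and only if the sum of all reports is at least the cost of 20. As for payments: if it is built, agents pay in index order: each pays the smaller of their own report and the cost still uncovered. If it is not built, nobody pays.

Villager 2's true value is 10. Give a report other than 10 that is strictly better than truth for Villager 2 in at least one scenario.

2

Suppose Villager 1 reports 2, Villager 3 reports 2 and Villager 4 reports 14.
Report 10: project built, pays 10, utility 10 - 10 = 0.
Report 2: project built, pays 2, utility 10 - 2 = 8.
So reporting 2 beats truth here (8 > 0).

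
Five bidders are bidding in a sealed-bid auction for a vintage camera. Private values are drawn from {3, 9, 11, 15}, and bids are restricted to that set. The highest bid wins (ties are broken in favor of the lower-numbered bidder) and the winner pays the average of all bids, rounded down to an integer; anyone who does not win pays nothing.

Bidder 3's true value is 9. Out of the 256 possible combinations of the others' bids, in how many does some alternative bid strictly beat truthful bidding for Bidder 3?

Others bid (3, 3, 3, 11): truth gives 0; bid 11 gives 3 > 0. Violating.
Others bid (3, 3, 3, 15): truth gives 0; bid 15 gives 2 > 0. Violating.
Others bid (3, 3, 9, 11): truth gives 0; bid 11 gives 2 > 0. Violating.
Others bid (3, 3, 11, 3): truth gives 0; bid 11 gives 3 > 0. Violating.
Others bid (3, 3, 3, 3): truth gives 5; no alternative beats it.
Others bid (3, 3, 3, 9): truth gives 4; no alternative beats it.
(Checking all 256 profiles: 41 have a profitable deviation, 215 do not.)

41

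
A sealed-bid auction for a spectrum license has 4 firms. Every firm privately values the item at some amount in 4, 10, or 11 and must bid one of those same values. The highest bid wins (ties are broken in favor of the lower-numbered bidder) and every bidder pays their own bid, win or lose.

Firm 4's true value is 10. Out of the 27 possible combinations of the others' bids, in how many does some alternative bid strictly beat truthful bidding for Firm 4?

26

Others bid (4, 4, 10): truth gives -10; bid 11 gives -1 > -10. Violating.
Others bid (4, 4, 11): truth gives -10; bid 4 gives -4 > -10. Violating.
Others bid (4, 10, 4): truth gives -10; bid 11 gives -1 > -10. Violating.
Others bid (4, 10, 10): truth gives -10; bid 11 gives -1 > -10. Violating.
Others bid (4, 4, 4): truth gives 0; no alternative beats it.
(Checking all 27 profiles: 26 have a profitable deviation, 1 does not.)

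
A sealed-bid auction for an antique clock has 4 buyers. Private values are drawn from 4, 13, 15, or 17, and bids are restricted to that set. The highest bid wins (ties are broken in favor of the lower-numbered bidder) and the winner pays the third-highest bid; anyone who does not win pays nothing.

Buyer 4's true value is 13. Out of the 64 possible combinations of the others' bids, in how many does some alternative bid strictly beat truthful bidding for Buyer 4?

6

Others bid (4, 4, 13): truth gives 0; bid 15 gives 9 > 0. Violating.
Others bid (4, 4, 15): truth gives 0; bid 17 gives 9 > 0. Violating.
Others bid (4, 13, 4): truth gives 0; bid 15 gives 9 > 0. Violating.
Others bid (4, 15, 4): truth gives 0; bid 17 gives 9 > 0. Violating.
Others bid (4, 4, 4): truth gives 9; no alternative beats it.
Others bid (4, 4, 17): truth gives 0; no alternative beats it.
(Checking all 64 profiles: 6 have a profitable deviation, 58 do not.)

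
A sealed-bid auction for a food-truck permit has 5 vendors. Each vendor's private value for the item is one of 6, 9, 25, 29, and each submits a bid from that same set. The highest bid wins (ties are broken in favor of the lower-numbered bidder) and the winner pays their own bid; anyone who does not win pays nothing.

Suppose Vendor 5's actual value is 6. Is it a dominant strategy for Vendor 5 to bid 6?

Check each profile of the others' bids and compare truth against every alternative bid.
Others bid (6, 6, 6, 6): truth gives 0, best alternative gives -3.
Others bid (6, 6, 6, 9): truth gives 0, best alternative gives 0.
Others bid (6, 6, 6, 25): truth gives 0, best alternative gives 0.
Others bid (6, 6, 6, 29): truth gives 0, best alternative gives 0.
Others bid (6, 6, 9, 6): truth gives 0, best alternative gives 0.
Others bid (6, 6, 9, 9): truth gives 0, best alternative gives 0.
(Remaining 250 profiles checked similarly; truth is weakly best in each.)
In every case the truthful bid is at least as good as any alternative, so it is a dominant strategy.

Yes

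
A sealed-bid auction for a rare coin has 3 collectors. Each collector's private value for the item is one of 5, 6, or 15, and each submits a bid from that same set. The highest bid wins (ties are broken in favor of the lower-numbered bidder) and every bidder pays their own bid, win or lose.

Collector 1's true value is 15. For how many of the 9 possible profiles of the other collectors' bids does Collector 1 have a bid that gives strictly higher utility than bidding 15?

4

Others bid (5, 5): truth gives 0; bid 5 gives 10 > 0. Violating.
Others bid (5, 6): truth gives 0; bid 6 gives 9 > 0. Violating.
Others bid (6, 5): truth gives 0; bid 6 gives 9 > 0. Violating.
Others bid (6, 6): truth gives 0; bid 6 gives 9 > 0. Violating.
Others bid (5, 15): truth gives 0; no alternative beats it.
Others bid (6, 15): truth gives 0; no alternative beats it.
(Checking all 9 profiles: 4 have a profitable deviation, 5 do not.)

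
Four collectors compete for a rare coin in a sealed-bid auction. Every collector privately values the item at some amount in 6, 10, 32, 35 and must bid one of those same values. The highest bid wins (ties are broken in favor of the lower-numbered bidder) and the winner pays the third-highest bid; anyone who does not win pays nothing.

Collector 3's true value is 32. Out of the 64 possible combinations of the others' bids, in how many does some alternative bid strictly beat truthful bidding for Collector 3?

12

Others bid (6, 6, 35): truth gives 0; bid 35 gives 26 > 0. Violating.
Others bid (6, 10, 35): truth gives 0; bid 35 gives 22 > 0. Violating.
Others bid (6, 32, 6): truth gives 0; bid 35 gives 26 > 0. Violating.
Others bid (6, 32, 10): truth gives 0; bid 35 gives 22 > 0. Violating.
Others bid (6, 6, 6): truth gives 26; no alternative beats it.
Others bid (6, 6, 10): truth gives 26; no alternative beats it.
(Checking all 64 profiles: 12 have a profitable deviation, 52 do not.)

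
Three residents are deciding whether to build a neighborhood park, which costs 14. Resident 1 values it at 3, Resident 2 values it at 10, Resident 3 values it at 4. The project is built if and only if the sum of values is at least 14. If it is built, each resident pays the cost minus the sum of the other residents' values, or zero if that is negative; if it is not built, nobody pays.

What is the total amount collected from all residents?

8

Total value 17 ≥ cost 14, so it is built.
Resident 1: others sum to 14; max(0, 14 - 14) = 0.
Resident 2: others sum to 7; max(0, 14 - 7) = 7.
Resident 3: others sum to 13; max(0, 14 - 13) = 1.
Total collected = 0 + 7 + 1 = 8.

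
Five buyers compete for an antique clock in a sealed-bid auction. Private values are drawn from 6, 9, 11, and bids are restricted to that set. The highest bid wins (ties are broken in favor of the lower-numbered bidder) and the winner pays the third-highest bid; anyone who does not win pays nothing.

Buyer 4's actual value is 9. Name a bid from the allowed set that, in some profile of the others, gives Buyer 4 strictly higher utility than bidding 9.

Suppose Buyer 1 bids 6, Buyer 2 bids 6, Buyer 3 bids 6 and Buyer 5 bids 11.
Bid 9: loses, pays 0, utility 0.
Bid 11: wins, pays 6, utility 9 - 6 = 3.
So bidding 11 beats truth here (3 > 0).

11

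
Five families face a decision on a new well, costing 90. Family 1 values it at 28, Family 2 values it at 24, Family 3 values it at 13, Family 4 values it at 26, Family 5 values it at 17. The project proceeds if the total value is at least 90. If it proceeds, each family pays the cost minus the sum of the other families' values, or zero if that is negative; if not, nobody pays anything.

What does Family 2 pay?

Total value 108 ≥ cost 90, so the project is built.
The other families' values sum to 84.
Cost minus that sum is 90 - 84 = 6.

6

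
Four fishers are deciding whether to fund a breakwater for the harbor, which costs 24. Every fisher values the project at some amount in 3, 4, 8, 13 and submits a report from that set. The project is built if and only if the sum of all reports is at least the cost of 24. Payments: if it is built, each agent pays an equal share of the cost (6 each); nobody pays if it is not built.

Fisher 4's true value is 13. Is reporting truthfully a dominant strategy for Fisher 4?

Check each profile of the others' reports and compare truth against every alternative report.
Others report (3, 3, 8): truth gives 7, best alternative gives 0.
Others report (3, 4, 4): truth gives 7, best alternative gives 0.
Others report (3, 4, 8): truth gives 7, best alternative gives 0.
Others report (3, 8, 3): truth gives 7, best alternative gives 0.
Others report (3, 8, 4): truth gives 7, best alternative gives 0.
Others report (4, 3, 4): truth gives 7, best alternative gives 0.
(Remaining 58 profiles checked similarly; truth is weakly best in each.)
In every case the truthful report is at least as good as any alternative, so it is a dominant strategy.

Yes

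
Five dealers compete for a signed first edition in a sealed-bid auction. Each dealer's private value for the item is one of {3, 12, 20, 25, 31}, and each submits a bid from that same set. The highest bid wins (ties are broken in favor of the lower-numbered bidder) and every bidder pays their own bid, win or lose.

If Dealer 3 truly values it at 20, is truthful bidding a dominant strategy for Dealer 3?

Consider the case where Dealer 1 bids 3, Dealer 2 bids 3, Dealer 4 bids 3 and Dealer 5 bids 3.
Truthful bid 20: wins, pays 20, utility 20 - 20 = 0.
Bid 12 instead: wins, pays 12, utility 20 - 12 = 8.
Since 8 > 0, bidding 12 is strictly better here, so truthful bidding is not dominant.

No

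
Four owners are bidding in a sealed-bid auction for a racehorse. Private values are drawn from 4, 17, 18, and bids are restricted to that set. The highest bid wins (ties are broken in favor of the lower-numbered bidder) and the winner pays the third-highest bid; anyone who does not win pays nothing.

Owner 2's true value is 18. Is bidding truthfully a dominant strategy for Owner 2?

Check each profile of the others' bids and compare truth against every alternative bid.
Others bid (4, 4, 18): truth gives 14, best alternative gives 0.
Others bid (4, 18, 4): truth gives 14, best alternative gives 0.
Others bid (17, 4, 4): truth gives 14, best alternative gives 0.
Others bid (4, 17, 18): truth gives 1, best alternative gives 0.
Others bid (4, 18, 17): truth gives 1, best alternative gives 0.
Others bid (17, 4, 17): truth gives 1, best alternative gives 0.
(Remaining 21 profiles checked similarly; truth is weakly best in each.)
In every case the truthful bid is at least as good as any alternative, so it is a dominant strategy.

Yes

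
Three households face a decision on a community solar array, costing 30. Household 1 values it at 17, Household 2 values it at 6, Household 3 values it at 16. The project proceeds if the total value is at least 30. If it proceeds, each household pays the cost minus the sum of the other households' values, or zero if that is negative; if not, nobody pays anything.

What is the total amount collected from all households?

Total value 39 ≥ cost 30, so it is built.
Household 1: others sum to 22; max(0, 30 - 22) = 8.
Household 2: others sum to 33; max(0, 30 - 33) = 0.
Household 3: others sum to 23; max(0, 30 - 23) = 7.
Total collected = 8 + 0 + 7 = 15.

15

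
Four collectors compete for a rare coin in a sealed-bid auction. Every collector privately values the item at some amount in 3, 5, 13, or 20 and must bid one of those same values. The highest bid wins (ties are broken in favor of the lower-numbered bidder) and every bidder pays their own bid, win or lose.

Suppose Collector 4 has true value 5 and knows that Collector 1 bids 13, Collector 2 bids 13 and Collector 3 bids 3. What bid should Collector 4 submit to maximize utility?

3

Bid 3: loses but pays 3, utility -3.
Bid 5: loses but pays 5, utility -5.
Bid 13: loses but pays 13, utility -13.
Bid 20: wins, pays 20, utility 5 - 20 = -15.
The best choice is 3 with utility -3.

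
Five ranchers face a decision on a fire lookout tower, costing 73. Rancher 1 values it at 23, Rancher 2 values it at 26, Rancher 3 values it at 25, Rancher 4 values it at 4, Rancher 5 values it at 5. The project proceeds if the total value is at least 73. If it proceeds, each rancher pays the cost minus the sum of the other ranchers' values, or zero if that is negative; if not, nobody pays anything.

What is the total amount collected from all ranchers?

44

Total value 83 ≥ cost 73, so it is built.
Rancher 1: others sum to 60; max(0, 73 - 60) = 13.
Rancher 2: others sum to 57; max(0, 73 - 57) = 16.
Rancher 3: others sum to 58; max(0, 73 - 58) = 15.
Rancher 4: others sum to 79; max(0, 73 - 79) = 0.
Rancher 5: others sum to 78; max(0, 73 - 78) = 0.
Total collected = 13 + 16 + 15 + 0 + 0 = 44.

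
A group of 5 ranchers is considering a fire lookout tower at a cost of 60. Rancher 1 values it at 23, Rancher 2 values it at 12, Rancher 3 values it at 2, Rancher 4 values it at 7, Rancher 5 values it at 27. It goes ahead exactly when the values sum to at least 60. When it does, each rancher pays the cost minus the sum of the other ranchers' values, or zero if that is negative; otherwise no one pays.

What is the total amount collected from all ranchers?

Total value 71 ≥ cost 60, so it is built.
Rancher 1: others sum to 48; max(0, 60 - 48) = 12.
Rancher 2: others sum to 59; max(0, 60 - 59) = 1.
Rancher 3: others sum to 69; max(0, 60 - 69) = 0.
Rancher 4: others sum to 64; max(0, 60 - 64) = 0.
Rancher 5: others sum to 44; max(0, 60 - 44) = 16.
Total collected = 12 + 1 + 0 + 0 + 16 = 29.

29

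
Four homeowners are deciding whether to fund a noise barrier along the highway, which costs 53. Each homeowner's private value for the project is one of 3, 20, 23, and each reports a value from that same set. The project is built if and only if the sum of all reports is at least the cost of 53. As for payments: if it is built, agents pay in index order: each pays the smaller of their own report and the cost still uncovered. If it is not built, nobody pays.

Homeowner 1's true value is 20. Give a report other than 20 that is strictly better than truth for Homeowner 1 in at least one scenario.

Suppose Homeowner 2 reports 20, Homeowner 3 reports 20 and Homeowner 4 reports 20.
Report 20: project built, pays 20, utility 20 - 20 = 0.
Report 3: project built, pays 3, utility 20 - 3 = 17.
So reporting 3 beats truth here (17 > 0).

3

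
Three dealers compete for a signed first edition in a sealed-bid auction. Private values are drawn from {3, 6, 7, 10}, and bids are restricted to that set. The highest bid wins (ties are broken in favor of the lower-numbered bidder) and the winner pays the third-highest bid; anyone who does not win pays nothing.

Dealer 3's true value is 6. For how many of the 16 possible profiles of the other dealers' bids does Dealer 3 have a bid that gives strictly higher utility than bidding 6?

4

Others bid (3, 6): truth gives 0; bid 7 gives 3 > 0. Violating.
Others bid (3, 7): truth gives 0; bid 10 gives 3 > 0. Violating.
Others bid (6, 3): truth gives 0; bid 7 gives 3 > 0. Violating.
Others bid (7, 3): truth gives 0; bid 10 gives 3 > 0. Violating.
Others bid (3, 3): truth gives 3; no alternative beats it.
Others bid (3, 10): truth gives 0; no alternative beats it.
(Checking all 16 profiles: 4 have a profitable deviation, 12 do not.)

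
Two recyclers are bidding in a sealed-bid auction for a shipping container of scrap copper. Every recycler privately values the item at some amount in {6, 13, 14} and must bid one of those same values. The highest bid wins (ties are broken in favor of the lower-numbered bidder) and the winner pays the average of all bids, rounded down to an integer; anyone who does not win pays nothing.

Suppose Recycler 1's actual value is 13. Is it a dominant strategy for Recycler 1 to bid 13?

Consider the case where Recycler 2 bids 6.
Truthful bid 13: wins, pays 9, utility 13 - 9 = 4.
Bid 6 instead: wins, pays 6, utility 13 - 6 = 7.
Since 7 > 4, bidding 6 is strictly better here, so truthful bidding is not dominant.

No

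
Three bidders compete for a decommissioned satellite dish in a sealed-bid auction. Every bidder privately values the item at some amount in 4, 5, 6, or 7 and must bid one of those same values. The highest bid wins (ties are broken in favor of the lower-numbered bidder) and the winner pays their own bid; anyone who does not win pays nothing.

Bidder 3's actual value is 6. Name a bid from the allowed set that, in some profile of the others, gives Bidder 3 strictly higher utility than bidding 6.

5

Suppose Bidder 1 bids 4 and Bidder 2 bids 4.
Bid 6: wins, pays 6, utility 6 - 6 = 0.
Bid 5: wins, pays 5, utility 6 - 5 = 1.
So bidding 5 beats truth here (1 > 0).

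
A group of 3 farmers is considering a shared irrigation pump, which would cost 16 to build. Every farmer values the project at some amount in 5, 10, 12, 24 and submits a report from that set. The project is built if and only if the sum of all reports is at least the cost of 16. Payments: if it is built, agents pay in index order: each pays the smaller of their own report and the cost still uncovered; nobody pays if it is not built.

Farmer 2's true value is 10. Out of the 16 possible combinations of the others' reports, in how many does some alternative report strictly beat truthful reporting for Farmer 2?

7

Others report (5, 10): truth gives 0; report 5 gives 5 > 0. Violating.
Others report (5, 12): truth gives 0; report 5 gives 5 > 0. Violating.
Others report (5, 24): truth gives 0; report 5 gives 5 > 0. Violating.
Others report (10, 5): truth gives 4; report 5 gives 5 > 4. Violating.
Others report (5, 5): truth gives 0; no alternative beats it.
Others report (12, 5): truth gives 6; no alternative beats it.
(Checking all 16 profiles: 7 have a profitable deviation, 9 do not.)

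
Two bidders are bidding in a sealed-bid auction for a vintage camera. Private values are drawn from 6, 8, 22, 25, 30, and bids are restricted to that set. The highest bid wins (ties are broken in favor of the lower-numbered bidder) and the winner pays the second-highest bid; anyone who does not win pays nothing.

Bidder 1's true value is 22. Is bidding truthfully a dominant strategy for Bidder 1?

Yes

Check each profile of the others' bids and compare truth against every alternative bid.
Others bid (6): truth gives 16, best alternative gives 16.
Others bid (8): truth gives 14, best alternative gives 14.
Others bid (22): truth gives 0, best alternative gives 0.
Others bid (25): truth gives 0, best alternative gives 0.
Others bid (30): truth gives 0, best alternative gives 0.
In every case the truthful bid is at least as good as any alternative, so it is a dominant strategy.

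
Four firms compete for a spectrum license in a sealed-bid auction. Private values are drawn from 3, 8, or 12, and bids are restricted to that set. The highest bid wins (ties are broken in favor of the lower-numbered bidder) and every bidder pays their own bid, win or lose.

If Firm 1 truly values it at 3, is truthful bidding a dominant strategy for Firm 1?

Check each profile of the others' bids and compare truth against every alternative bid.
Others bid (3, 3, 3): truth gives 0, best alternative gives -5.
Others bid (3, 3, 12): truth gives -3, best alternative gives -8.
Others bid (3, 8, 12): truth gives -3, best alternative gives -8.
Others bid (3, 12, 3): truth gives -3, best alternative gives -8.
Others bid (3, 12, 8): truth gives -3, best alternative gives -8.
Others bid (3, 12, 12): truth gives -3, best alternative gives -8.
(Remaining 21 profiles checked similarly; truth is weakly best in each.)
In every case the truthful bid is at least as good as any alternative, so it is a dominant strategy.

Yes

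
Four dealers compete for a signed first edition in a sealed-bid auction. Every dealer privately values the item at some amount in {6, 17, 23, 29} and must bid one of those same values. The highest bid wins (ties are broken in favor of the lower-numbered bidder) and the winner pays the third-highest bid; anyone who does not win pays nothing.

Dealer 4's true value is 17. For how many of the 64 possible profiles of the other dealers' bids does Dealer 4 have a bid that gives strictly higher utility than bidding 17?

Others bid (6, 6, 17): truth gives 0; bid 23 gives 11 > 0. Violating.
Others bid (6, 6, 23): truth gives 0; bid 29 gives 11 > 0. Violating.
Others bid (6, 17, 6): truth gives 0; bid 23 gives 11 > 0. Violating.
Others bid (6, 23, 6): truth gives 0; bid 29 gives 11 > 0. Violating.
Others bid (6, 6, 6): truth gives 11; no alternative beats it.
Others bid (6, 6, 29): truth gives 0; no alternative beats it.
(Checking all 64 profiles: 6 have a profitable deviation, 58 do not.)

6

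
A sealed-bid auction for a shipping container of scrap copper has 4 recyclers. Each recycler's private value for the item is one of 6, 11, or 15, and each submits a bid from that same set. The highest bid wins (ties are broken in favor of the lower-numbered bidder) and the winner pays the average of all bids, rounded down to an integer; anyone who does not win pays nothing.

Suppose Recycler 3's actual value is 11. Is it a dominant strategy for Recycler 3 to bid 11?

No

Consider the case where Recycler 1 bids 6, Recycler 2 bids 6 and Recycler 4 bids 15.
Truthful bid 11: loses, pays 0, utility 0.
Bid 15 instead: wins, pays 10, utility 11 - 10 = 1.
Since 1 > 0, bidding 15 is strictly better here, so truthful bidding is not dominant.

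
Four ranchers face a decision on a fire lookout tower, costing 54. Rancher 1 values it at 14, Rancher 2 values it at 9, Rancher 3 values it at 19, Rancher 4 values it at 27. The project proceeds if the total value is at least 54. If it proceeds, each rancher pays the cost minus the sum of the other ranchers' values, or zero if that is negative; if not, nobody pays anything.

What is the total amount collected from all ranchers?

Total value 69 ≥ cost 54, so it is built.
Rancher 1: others sum to 55; max(0, 54 - 55) = 0.
Rancher 2: others sum to 60; max(0, 54 - 60) = 0.
Rancher 3: others sum to 50; max(0, 54 - 50) = 4.
Rancher 4: others sum to 42; max(0, 54 - 42) = 12.
Total collected = 0 + 0 + 4 + 12 = 16.

16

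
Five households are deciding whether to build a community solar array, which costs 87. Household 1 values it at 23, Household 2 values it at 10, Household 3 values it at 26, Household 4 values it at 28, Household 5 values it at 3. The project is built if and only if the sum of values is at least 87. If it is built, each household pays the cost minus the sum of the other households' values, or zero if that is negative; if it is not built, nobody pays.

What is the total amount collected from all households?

75

Total value 90 ≥ cost 87, so it is built.
Household 1: others sum to 67; max(0, 87 - 67) = 20.
Household 2: others sum to 80; max(0, 87 - 80) = 7.
Household 3: others sum to 64; max(0, 87 - 64) = 23.
Household 4: others sum to 62; max(0, 87 - 62) = 25.
Household 5: others sum to 87; max(0, 87 - 87) = 0.
Total collected = 20 + 7 + 23 + 25 + 0 = 75.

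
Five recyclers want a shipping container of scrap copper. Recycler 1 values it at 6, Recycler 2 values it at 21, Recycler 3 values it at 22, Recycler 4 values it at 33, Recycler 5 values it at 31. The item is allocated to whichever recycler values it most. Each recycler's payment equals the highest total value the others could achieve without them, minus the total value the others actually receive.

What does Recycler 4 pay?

Recycler 4 has the highest value and receives the item.
Without Recycler 4, the item would go to the next-highest value, 31, so the others could achieve 31.
With Recycler 4 present and winning, the others receive nothing, so their total is 0.
Payment = 31 - 0 = 31.

31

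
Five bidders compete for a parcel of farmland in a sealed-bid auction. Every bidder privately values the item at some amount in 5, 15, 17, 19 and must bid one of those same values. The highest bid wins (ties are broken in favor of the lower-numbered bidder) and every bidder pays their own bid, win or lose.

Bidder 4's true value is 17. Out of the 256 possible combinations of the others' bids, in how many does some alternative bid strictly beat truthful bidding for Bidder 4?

234

Others bid (5, 5, 5, 5): truth gives 0; bid 15 gives 2 > 0. Violating.
Others bid (5, 5, 5, 15): truth gives 0; bid 15 gives 2 > 0. Violating.
Others bid (5, 5, 5, 19): truth gives -17; bid 19 gives -2 > -17. Violating.
Others bid (5, 5, 15, 19): truth gives -17; bid 19 gives -2 > -17. Violating.
Others bid (5, 5, 5, 17): truth gives 0; no alternative beats it.
Others bid (5, 5, 15, 5): truth gives 0; no alternative beats it.
(Checking all 256 profiles: 234 have a profitable deviation, 22 do not.)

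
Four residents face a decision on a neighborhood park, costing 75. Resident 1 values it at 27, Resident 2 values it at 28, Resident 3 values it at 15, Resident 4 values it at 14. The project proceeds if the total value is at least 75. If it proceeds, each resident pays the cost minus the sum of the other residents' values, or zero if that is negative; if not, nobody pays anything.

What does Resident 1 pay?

Total value 84 ≥ cost 75, so the project is built.
The other residents' values sum to 57.
Cost minus that sum is 75 - 57 = 18.

18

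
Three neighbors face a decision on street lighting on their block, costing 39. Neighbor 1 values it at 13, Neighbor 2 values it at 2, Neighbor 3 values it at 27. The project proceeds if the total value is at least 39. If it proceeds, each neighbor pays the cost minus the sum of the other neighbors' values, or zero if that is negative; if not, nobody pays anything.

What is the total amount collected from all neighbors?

34

Total value 42 ≥ cost 39, so it is built.
Neighbor 1: others sum to 29; max(0, 39 - 29) = 10.
Neighbor 2: others sum to 40; max(0, 39 - 40) = 0.
Neighbor 3: others sum to 15; max(0, 39 - 15) = 24.
Total collected = 10 + 0 + 24 = 34.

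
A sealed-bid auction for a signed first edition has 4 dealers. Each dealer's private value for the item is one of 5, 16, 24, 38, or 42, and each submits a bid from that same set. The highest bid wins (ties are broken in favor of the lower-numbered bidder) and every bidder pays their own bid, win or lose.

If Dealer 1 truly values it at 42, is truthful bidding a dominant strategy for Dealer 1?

No

Consider the case where Dealer 2 bids 5, Dealer 3 bids 5 and Dealer 4 bids 5.
Truthful bid 42: wins, pays 42, utility 42 - 42 = 0.
Bid 5 instead: wins, pays 5, utility 42 - 5 = 37.
Since 37 > 0, bidding 5 is strictly better here, so truthful bidding is not dominant.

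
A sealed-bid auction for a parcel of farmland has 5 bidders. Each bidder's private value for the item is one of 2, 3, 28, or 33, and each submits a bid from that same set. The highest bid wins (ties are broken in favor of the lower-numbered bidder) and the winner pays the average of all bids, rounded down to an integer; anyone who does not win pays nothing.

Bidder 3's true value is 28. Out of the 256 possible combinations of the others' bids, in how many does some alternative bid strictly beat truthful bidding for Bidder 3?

108

Others bid (2, 2, 2, 2): truth gives 21; bid 3 gives 26 > 21. Violating.
Others bid (2, 2, 2, 3): truth gives 21; bid 3 gives 26 > 21. Violating.
Others bid (2, 2, 2, 33): truth gives 0; bid 33 gives 14 > 0. Violating.
Others bid (2, 2, 3, 2): truth gives 21; bid 3 gives 26 > 21. Violating.
Others bid (2, 2, 2, 28): truth gives 16; no alternative beats it.
Others bid (2, 2, 3, 28): truth gives 16; no alternative beats it.
(Checking all 256 profiles: 108 have a profitable deviation, 148 do not.)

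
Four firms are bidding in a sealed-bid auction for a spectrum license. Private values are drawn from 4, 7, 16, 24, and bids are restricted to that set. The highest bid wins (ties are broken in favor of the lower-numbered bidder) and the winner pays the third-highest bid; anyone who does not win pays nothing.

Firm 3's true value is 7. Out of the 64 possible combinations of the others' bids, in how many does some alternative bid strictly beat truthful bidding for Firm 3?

6

Others bid (4, 4, 16): truth gives 0; bid 16 gives 3 > 0. Violating.
Others bid (4, 4, 24): truth gives 0; bid 24 gives 3 > 0. Violating.
Others bid (4, 7, 4): truth gives 0; bid 16 gives 3 > 0. Violating.
Others bid (4, 16, 4): truth gives 0; bid 24 gives 3 > 0. Violating.
Others bid (4, 4, 4): truth gives 3; no alternative beats it.
Others bid (4, 4, 7): truth gives 3; no alternative beats it.
(Checking all 64 profiles: 6 have a profitable deviation, 58 do not.)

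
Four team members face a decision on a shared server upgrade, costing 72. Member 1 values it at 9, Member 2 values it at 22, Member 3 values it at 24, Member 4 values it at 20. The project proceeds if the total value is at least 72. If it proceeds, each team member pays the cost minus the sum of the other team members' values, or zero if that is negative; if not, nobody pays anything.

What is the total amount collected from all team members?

63

Total value 75 ≥ cost 72, so it is built.
Member 1: others sum to 66; max(0, 72 - 66) = 6.
Member 2: others sum to 53; max(0, 72 - 53) = 19.
Member 3: others sum to 51; max(0, 72 - 51) = 21.
Member 4: others sum to 55; max(0, 72 - 55) = 17.
Total collected = 6 + 19 + 21 + 17 = 63.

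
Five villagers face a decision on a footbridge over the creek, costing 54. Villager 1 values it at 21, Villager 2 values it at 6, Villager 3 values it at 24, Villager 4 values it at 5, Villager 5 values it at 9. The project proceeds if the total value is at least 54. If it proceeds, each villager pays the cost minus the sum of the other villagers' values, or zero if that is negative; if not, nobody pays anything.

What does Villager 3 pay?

13

Total value 65 ≥ cost 54, so the project is built.
The other villagers' values sum to 41.
Cost minus that sum is 54 - 41 = 13.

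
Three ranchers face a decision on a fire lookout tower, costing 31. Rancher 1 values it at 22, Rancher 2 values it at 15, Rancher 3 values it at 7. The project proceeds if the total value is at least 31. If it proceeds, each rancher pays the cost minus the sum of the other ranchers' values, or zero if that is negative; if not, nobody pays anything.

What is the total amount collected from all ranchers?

Total value 44 ≥ cost 31, so it is built.
Rancher 1: others sum to 22; max(0, 31 - 22) = 9.
Rancher 2: others sum to 29; max(0, 31 - 29) = 2.
Rancher 3: others sum to 37; max(0, 31 - 37) = 0.
Total collected = 9 + 2 + 0 = 11.

11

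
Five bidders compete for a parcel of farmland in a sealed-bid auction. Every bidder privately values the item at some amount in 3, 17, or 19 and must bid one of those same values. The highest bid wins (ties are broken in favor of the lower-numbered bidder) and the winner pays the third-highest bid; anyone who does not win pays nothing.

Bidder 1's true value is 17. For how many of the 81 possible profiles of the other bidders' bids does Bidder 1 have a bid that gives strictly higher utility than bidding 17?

4

Others bid (3, 3, 3, 19): truth gives 0; bid 19 gives 14 > 0. Violating.
Others bid (3, 3, 19, 3): truth gives 0; bid 19 gives 14 > 0. Violating.
Others bid (3, 19, 3, 3): truth gives 0; bid 19 gives 14 > 0. Violating.
Others bid (19, 3, 3, 3): truth gives 0; bid 19 gives 14 > 0. Violating.
Others bid (3, 3, 3, 3): truth gives 14; no alternative beats it.
Others bid (3, 3, 3, 17): truth gives 14; no alternative beats it.
(Checking all 81 profiles: 4 have a profitable deviation, 77 do not.)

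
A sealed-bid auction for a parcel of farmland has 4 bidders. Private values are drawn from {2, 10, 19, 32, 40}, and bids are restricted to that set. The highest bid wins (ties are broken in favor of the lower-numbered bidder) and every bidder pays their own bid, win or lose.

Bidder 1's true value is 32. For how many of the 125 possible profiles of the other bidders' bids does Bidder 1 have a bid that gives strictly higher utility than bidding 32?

88

Others bid (2, 2, 2): truth gives 0; bid 2 gives 30 > 0. Violating.
Others bid (2, 2, 10): truth gives 0; bid 10 gives 22 > 0. Violating.
Others bid (2, 2, 19): truth gives 0; bid 19 gives 13 > 0. Violating.
Others bid (2, 2, 40): truth gives -32; bid 2 gives -2 > -32. Violating.
Others bid (2, 2, 32): truth gives 0; no alternative beats it.
Others bid (2, 10, 32): truth gives 0; no alternative beats it.
(Checking all 125 profiles: 88 have a profitable deviation, 37 do not.)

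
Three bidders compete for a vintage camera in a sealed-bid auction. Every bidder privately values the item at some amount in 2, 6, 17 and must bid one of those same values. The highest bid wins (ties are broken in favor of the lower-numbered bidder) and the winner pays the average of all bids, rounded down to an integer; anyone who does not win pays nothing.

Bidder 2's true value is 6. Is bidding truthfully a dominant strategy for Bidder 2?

Yes

Check each profile of the others' bids and compare truth against every alternative bid.
Others bid (2, 2): truth gives 3, best alternative gives 0.
Others bid (2, 6): truth gives 2, best alternative gives 0.
Others bid (2, 17): truth gives 0, best alternative gives 0.
Others bid (6, 2): truth gives 0, best alternative gives 0.
Others bid (6, 6): truth gives 0, best alternative gives 0.
Others bid (6, 17): truth gives 0, best alternative gives 0.
(Remaining 3 profiles checked similarly; truth is weakly best in each.)
In every case the truthful bid is at least as good as any alternative, so it is a dominant strategy.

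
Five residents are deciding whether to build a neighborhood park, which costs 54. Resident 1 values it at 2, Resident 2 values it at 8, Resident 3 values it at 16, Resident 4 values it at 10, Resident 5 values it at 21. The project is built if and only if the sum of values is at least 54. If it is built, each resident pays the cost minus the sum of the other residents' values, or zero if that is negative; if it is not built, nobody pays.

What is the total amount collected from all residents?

Total value 57 ≥ cost 54, so it is built.
Resident 1: others sum to 55; max(0, 54 - 55) = 0.
Resident 2: others sum to 49; max(0, 54 - 49) = 5.
Resident 3: others sum to 41; max(0, 54 - 41) = 13.
Resident 4: others sum to 47; max(0, 54 - 47) = 7.
Resident 5: others sum to 36; max(0, 54 - 36) = 18.
Total collected = 0 + 5 + 13 + 7 + 18 = 43.

43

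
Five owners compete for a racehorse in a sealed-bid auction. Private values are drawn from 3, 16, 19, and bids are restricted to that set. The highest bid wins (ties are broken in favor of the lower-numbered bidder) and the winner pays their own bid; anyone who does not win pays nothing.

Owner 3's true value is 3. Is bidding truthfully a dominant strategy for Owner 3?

Yes

Check each profile of the others' bids and compare truth against every alternative bid.
Others bid (3, 3, 3, 3): truth gives 0, best alternative gives -13.
Others bid (3, 3, 3, 16): truth gives 0, best alternative gives -13.
Others bid (3, 3, 16, 3): truth gives 0, best alternative gives -13.
Others bid (3, 3, 16, 16): truth gives 0, best alternative gives -13.
Others bid (3, 3, 3, 19): truth gives 0, best alternative gives 0.
Others bid (3, 3, 16, 19): truth gives 0, best alternative gives 0.
(Remaining 75 profiles checked similarly; truth is weakly best in each.)
In every case the truthful bid is at least as good as any alternative, so it is a dominant strategy.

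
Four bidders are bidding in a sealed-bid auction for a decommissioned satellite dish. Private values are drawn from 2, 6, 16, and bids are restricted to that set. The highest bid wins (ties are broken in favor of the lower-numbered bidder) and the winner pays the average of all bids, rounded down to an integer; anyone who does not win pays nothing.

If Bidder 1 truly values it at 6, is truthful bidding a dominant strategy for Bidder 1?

Consider the case where Bidder 2 bids 2, Bidder 3 bids 2 and Bidder 4 bids 2.
Truthful bid 6: wins, pays 3, utility 6 - 3 = 3.
Bid 2 instead: wins, pays 2, utility 6 - 2 = 4.
Since 4 > 3, bidding 2 is strictly better here, so truthful bidding is not dominant.

No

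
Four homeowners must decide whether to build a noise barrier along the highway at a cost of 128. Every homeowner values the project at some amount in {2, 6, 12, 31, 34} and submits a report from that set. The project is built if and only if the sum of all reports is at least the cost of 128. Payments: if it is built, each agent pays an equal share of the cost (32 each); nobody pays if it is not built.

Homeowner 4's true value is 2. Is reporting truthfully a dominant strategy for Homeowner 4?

Check each profile of the others' reports and compare truth against every alternative report.
Others report (2, 2, 2): truth gives 0, best alternative gives 0.
Others report (2, 2, 6): truth gives 0, best alternative gives 0.
Others report (2, 2, 12): truth gives 0, best alternative gives 0.
Others report (2, 2, 31): truth gives 0, best alternative gives 0.
Others report (2, 2, 34): truth gives 0, best alternative gives 0.
Others report (2, 6, 2): truth gives 0, best alternative gives 0.
(Remaining 119 profiles checked similarly; truth is weakly best in each.)
In every case the truthful report is at least as good as any alternative, so it is a dominant strategy.

Yes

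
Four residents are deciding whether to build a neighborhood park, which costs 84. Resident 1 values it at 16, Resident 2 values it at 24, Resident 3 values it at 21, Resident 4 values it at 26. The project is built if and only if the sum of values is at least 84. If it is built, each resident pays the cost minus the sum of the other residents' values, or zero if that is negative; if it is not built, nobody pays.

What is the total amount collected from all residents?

Total value 87 ≥ cost 84, so it is built.
Resident 1: others sum to 71; max(0, 84 - 71) = 13.
Resident 2: others sum to 63; max(0, 84 - 63) = 21.
Resident 3: others sum to 66; max(0, 84 - 66) = 18.
Resident 4: others sum to 61; max(0, 84 - 61) = 23.
Total collected = 13 + 21 + 18 + 23 = 75.

75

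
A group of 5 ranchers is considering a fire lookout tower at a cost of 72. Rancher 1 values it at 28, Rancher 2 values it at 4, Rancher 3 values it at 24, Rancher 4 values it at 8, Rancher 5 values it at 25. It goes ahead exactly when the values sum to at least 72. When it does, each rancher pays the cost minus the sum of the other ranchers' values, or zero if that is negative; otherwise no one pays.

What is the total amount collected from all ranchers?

26

Total value 89 ≥ cost 72, so it is built.
Rancher 1: others sum to 61; max(0, 72 - 61) = 11.
Rancher 2: others sum to 85; max(0, 72 - 85) = 0.
Rancher 3: others sum to 65; max(0, 72 - 65) = 7.
Rancher 4: others sum to 81; max(0, 72 - 81) = 0.
Rancher 5: others sum to 64; max(0, 72 - 64) = 8.
Total collected = 11 + 0 + 7 + 0 + 8 = 26.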